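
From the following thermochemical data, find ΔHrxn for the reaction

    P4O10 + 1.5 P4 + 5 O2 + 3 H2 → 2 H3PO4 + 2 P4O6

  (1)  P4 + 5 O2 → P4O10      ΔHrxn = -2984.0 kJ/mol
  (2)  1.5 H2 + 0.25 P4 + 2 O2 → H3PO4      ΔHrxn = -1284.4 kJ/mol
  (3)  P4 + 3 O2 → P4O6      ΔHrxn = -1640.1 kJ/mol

ΔHrxn = -2865.0 kJ/mol

(1) reversed (reverse to put P4O10 on the reactant side): +2984.0 kJ/mol
(2) × 2 (×2 to match 2 H3PO4 in the target): (2)·(-1284.4) = -2568.8 kJ/mol
(3) × 2 (×2 to match 2 P4O6 in the target): (2)·(-1640.1) = -3280.2 kJ/mol
Combining the equations, ΔHrxn = (+2984.0) + (-2568.8) + (-3280.2) = -2865.0 kJ/mol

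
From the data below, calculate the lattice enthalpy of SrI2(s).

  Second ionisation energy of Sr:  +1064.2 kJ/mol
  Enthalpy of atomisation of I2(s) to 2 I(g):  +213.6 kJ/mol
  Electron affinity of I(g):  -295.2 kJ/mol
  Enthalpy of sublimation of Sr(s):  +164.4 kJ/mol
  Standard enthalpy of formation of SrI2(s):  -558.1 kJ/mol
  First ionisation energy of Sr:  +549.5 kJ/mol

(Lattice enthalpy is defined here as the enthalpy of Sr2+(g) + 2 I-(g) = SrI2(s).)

U = -1959.4 kJ/mol

ΔHf° = 1·ΔHsub + 1·(ΣIE) + 1·D(I2) + 2·EA + U
-558.1 = 1·(+164.4) + 1·(+1613.7) + 1·(+213.6) + 2·(-295.2) + U
U = -558.1 − (+1401.3) = -1959.4 kJ/mol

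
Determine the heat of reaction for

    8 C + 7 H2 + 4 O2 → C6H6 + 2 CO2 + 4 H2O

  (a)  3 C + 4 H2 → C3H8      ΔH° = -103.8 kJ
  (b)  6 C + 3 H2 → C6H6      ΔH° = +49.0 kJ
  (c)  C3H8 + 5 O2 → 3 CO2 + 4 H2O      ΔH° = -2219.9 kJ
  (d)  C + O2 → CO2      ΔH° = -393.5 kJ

ΔH° = -1881.2 kJ

(a) as written: -103.8 kJ
(b) as written (C6H6 already on the product side): +49.0 kJ
(c) as written (H2O already on the product side): -2219.9 kJ
(d) reversed: +393.5 kJ
By Hess's law, ΔH° = (-103.8) + (+49.0) + (-2219.9) + (+393.5) = -1881.2 kJ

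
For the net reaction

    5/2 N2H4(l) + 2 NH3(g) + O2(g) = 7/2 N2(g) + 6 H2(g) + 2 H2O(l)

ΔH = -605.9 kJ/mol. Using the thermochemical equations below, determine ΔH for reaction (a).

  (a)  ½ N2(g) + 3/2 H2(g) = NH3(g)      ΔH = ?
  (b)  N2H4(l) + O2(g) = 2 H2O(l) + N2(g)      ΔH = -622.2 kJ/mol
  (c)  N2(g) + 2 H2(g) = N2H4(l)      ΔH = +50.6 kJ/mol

ΔH = -46.1 kJ/mol

(a) reversed and × 2: contributes −2·x
(b) as written: -622.2 kJ/mol
(c) reversed and × 3/2: (-3/2)·(+50.6) = -75.9 kJ/mol
-605.9 = (-622.2) + (-75.9) − 2·x
x = (-605.9 − (-698.1)) / (-2) = -46.1 kJ/mol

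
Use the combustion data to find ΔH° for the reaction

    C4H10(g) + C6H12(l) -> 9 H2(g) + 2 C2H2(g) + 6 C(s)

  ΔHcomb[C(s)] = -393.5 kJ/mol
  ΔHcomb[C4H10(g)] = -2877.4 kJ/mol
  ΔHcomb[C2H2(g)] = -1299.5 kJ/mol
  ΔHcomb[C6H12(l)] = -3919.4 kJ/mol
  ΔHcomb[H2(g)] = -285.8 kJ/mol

Using ΔH = Σ nΔHc°(reactants) − Σ nΔHc°(products):
= [1·(-2877.4) + 1·(-3919.4)] − [9·(-285.8) + 2·(-1299.5) + 6·(-393.5)]
= 735.4 kJ/mol

ΔH° = 735.4 kJ/mol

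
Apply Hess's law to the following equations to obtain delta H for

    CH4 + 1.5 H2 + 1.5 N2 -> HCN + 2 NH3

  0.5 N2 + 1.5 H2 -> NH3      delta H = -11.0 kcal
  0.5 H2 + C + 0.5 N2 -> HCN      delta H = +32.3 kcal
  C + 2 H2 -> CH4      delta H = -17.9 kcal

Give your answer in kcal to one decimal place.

equation 1 × 2: (2)·(-11.0) = -22.0 kcal
equation 2 as written: +32.3 kcal
equation 3 reversed: +17.9 kcal
Since enthalpy is a state function, delta H = (-22.0) + (+32.3) + (+17.9) = 28.2 kcal

delta H = 28.2 kcal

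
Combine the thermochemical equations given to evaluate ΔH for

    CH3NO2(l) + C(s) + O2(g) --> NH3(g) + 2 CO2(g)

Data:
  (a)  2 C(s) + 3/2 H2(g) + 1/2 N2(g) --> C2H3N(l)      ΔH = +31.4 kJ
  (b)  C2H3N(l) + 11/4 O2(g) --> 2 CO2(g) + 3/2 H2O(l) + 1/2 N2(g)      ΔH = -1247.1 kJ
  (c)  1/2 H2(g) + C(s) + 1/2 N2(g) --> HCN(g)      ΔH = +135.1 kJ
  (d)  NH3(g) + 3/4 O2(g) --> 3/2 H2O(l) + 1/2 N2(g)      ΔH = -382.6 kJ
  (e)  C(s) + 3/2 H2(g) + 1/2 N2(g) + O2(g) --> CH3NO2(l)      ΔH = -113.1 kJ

(a) as written: +31.4 kJ
(b) as written: -1247.1 kJ
(c): not needed.
(d) reversed: +382.6 kJ
(e) reversed: +113.1 kJ
ΔH = (+31.4) + (-1247.1) + (+382.6) + (+113.1) = -720.0 kJ

ΔH = -720.0 kJ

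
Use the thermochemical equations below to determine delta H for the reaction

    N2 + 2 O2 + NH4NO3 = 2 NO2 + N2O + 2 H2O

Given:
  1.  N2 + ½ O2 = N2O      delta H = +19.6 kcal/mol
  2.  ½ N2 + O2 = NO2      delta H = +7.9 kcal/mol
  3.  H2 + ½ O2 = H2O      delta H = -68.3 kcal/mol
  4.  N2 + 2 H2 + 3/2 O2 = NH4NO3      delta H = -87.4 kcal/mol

eq. 1 as written (N2O already on the product side): +19.6 kcal/mol
eq. 2 × 2 (×2 to match 2 NO2 in the target): (2)·(+7.9) = +15.8 kcal/mol
eq. 3 × 2 (scale by 2 for the 2 H2O): (2)·(-68.3) = -136.6 kcal/mol
eq. 4 reversed (reverse to put NH4NO3 on the reactant side): +87.4 kcal/mol
delta H = (+19.6) + (+15.8) + (-136.6) + (+87.4) = -13.8 kcal/mol

delta H = -13.8 kcal/mol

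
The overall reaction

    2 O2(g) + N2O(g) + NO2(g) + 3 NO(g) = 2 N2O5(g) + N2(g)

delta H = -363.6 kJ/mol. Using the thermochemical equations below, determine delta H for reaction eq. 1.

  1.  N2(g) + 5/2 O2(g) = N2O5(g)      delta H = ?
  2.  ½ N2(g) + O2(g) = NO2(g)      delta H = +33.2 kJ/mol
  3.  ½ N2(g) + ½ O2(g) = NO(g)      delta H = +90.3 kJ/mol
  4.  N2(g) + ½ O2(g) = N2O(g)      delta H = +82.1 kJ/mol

delta H = 11.3 kJ/mol

eq. 1 × 2: contributes 2·x
eq. 2 reversed: -33.2 kJ/mol
eq. 3 reversed and × 3: (-3)·(+90.3) = -270.9 kJ/mol
eq. 4 reversed: -82.1 kJ/mol
-363.6 = (-33.2) + (-270.9) + (-82.1) + 2·x
x = (-363.6 − (-386.2)) / (2) = 11.3 kJ/mol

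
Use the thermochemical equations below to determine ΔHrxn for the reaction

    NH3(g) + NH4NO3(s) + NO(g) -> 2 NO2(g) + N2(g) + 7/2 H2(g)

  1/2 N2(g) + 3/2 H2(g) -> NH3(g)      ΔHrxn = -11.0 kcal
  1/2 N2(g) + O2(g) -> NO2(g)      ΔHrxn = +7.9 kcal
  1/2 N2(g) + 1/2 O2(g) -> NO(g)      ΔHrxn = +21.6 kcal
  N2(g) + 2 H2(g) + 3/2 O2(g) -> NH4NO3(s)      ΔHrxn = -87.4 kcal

ΔHrxn = 92.6 kcal

equation 1 reversed: +11.0 kcal
equation 2 × 2: (2)·(+7.9) = +15.8 kcal
equation 3 reversed: -21.6 kcal
equation 4 reversed: +87.4 kcal
ΔHrxn = (+11.0) + (+15.8) + (-21.6) + (+87.4) = 92.6 kcal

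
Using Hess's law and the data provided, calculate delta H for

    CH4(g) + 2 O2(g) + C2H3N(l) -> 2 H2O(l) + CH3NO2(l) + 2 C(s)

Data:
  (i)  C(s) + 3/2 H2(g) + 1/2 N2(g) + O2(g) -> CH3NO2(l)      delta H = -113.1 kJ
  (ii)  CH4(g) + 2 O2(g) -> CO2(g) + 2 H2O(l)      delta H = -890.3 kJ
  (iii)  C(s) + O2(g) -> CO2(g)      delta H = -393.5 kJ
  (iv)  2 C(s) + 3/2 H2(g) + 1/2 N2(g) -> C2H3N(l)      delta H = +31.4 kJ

delta H = -641.3 kJ

(i) as written (CH3NO2(l) already on the product side): -113.1 kJ
(ii) as written (CH4(g) already on the reactant side): -890.3 kJ
(iii) reversed: +393.5 kJ
(iv) reversed (reverse to put C2H3N(l) on the reactant side): -31.4 kJ
Since enthalpy is a state function, delta H = (-113.1) + (-890.3) + (+393.5) + (-31.4) = -641.3 kJ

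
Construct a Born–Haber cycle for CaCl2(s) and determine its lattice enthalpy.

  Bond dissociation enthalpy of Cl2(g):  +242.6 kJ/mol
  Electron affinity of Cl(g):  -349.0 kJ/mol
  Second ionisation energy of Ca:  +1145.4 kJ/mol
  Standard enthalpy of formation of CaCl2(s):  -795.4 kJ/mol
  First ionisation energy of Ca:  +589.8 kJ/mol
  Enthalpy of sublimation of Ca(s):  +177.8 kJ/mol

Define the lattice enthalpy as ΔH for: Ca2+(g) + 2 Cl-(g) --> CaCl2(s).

ΔHf° = 1·ΔHsub + 1·(ΣIE) + 1·D(Cl2) + 2·EA + U
-795.4 = 1·(+177.8) + 1·(+1735.2) + 1·(+242.6) + 2·(-349.0) + U
U = -795.4 − (+1457.6) = -2253.0 kJ/mol

U = -2253.0 kJ/mol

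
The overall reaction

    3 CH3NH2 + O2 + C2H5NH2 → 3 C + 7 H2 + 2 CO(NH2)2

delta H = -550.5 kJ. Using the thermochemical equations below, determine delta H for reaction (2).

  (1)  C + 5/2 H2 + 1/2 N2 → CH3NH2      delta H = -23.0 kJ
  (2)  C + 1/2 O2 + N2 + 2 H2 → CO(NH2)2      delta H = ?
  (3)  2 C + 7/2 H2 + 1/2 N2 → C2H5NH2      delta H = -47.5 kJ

delta H = -333.5 kJ

(1) reversed and × 3 (reverse to put CH3NH2 on the reactant side; scale by 3 for the 3 CH3NH2): (-3)·(-23.0) = +69.0 kJ
(2) × 2 (scale by 2 for the 2 CO(NH2)2): contributes 2·x
(3) reversed (reverse to put C2H5NH2 on the reactant side): +47.5 kJ
-550.5 = (+69.0) + (+47.5) + 2·x
x = (-550.5 − (+116.5)) / (2) = -333.5 kJ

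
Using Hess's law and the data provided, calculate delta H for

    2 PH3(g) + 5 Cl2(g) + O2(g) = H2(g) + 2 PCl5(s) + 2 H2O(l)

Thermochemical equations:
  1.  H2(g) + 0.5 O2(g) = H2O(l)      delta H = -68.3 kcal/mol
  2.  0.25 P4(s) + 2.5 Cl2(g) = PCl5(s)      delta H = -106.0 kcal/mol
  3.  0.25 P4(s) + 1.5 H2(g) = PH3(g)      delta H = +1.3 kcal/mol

delta H = -351.2 kcal/mol

eq. 1 × 2 (×2 to match 2 H2O(l) in the target): (2)·(-68.3) = -136.6 kcal/mol
eq. 2 × 2 (scale by 2 for the 2 PCl5(s)): (2)·(-106.0) = -212.0 kcal/mol
eq. 3 reversed and × 2 (PH3(g) must end up as a reactant; ×2 to match 2 PH3(g) in the target): (-2)·(+1.3) = -2.6 kcal/mol
delta H = (-136.6) + (-212.0) + (-2.6) = -351.2 kcal/mol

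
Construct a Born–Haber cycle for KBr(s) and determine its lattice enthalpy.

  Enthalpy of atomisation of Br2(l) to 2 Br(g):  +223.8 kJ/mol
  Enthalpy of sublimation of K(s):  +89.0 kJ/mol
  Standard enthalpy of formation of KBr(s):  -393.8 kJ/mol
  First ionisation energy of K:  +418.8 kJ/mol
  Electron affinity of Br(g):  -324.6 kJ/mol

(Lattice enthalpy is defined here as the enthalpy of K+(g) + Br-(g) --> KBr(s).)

ΔHf° = 1·ΔHsub + 1·(ΣIE) + 1/2·D(Br2) + 1·EA + U
-393.8 = 1·(+89.0) + 1·(+418.8) + 1/2·(+223.8) + 1·(-324.6) + U
U = -393.8 − (+295.1) = -688.9 kJ/mol

U = -688.9 kJ/mol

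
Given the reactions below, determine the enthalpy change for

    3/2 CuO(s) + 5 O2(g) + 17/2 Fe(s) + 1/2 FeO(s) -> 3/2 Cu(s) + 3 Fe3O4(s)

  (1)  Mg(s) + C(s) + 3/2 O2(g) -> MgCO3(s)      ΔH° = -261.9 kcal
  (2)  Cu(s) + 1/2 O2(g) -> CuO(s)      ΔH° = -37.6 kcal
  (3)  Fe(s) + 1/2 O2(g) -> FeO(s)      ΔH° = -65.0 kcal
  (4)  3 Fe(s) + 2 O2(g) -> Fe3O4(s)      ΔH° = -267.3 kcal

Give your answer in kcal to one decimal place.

ΔH° = -713.0 kcal

(1): not needed (C(s) appears nowhere else).
(2) reversed and × 3/2 (CuO(s) must end up as a reactant; ×3/2 to match 3/2 CuO(s) in the target): (-3/2)·(-37.6) = +56.4 kcal
(3) reversed and × 1/2 (FeO(s) must end up as a reactant; scale by 1/2 for the 1/2 FeO(s)): (-1/2)·(-65.0) = +32.5 kcal
(4) × 3 (scale by 3 for the 3 Fe3O4(s)): (3)·(-267.3) = -801.9 kcal
ΔH° = (+56.4) + (+32.5) + (-801.9) = -713.0 kcal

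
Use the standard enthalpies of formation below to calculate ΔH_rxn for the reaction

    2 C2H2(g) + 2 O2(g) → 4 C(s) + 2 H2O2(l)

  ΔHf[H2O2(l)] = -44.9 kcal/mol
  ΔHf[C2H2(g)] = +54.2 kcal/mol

ΔH_rxn = -198.2 kcal/mol

Products: 4·(+0.0) + 2·(-44.9) = -89.8
Reactants: 2·(+54.2) + 2·(+0.0) = +108.4
ΔH_rxn = (-89.8) − (+108.4) = -198.2 kcal/mol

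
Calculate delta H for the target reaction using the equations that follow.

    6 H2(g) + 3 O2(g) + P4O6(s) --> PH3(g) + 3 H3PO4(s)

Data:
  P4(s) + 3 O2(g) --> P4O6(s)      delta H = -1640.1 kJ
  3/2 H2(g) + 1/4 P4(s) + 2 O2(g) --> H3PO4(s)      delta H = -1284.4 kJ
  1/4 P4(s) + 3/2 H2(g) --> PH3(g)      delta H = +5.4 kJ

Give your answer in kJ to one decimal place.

delta H = -2207.7 kJ

equation 1 reversed: +1640.1 kJ
equation 2 × 3: (3)·(-1284.4) = -3853.2 kJ
equation 3 as written: +5.4 kJ
delta H = (-1)·(-1640.1) + (3)·(-1284.4) + (1)·(+5.4) = -2207.7 kJ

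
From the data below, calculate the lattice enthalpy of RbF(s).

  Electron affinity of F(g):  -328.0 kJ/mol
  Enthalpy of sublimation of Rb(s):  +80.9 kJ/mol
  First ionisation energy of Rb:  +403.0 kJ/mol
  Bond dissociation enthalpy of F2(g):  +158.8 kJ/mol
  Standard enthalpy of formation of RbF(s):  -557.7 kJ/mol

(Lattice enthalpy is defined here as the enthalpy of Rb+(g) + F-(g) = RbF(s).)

ΔHf° = 1·ΔHsub + 1·(ΣIE) + 1/2·D(F2) + 1·EA + U
-557.7 = 1·(+80.9) + 1·(+403.0) + 1/2·(+158.8) + 1·(-328.0) + U
U = -557.7 − (+235.3) = -793.0 kJ/mol

U = -793.0 kJ/mol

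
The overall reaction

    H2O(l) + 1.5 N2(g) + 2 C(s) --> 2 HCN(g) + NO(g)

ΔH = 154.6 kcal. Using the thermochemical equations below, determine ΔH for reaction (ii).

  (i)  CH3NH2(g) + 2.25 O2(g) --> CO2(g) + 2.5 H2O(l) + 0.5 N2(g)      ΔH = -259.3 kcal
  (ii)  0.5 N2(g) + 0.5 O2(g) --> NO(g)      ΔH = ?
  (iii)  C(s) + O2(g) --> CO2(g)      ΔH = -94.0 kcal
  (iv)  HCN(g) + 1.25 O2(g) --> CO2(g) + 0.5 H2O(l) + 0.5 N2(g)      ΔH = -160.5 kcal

ΔH = 21.6 kcal

(i): not needed (CH3NH2(g) appears nowhere else).
(ii) as written (NO(g) already on the product side): contributes x
(iii) × 2 (×2 to match 2 C(s) in the target): (2)·(-94.0) = -188.0 kcal
(iv) reversed and × 2 (reverse to put HCN(g) on the product side; scale by 2 for the 2 HCN(g)): (-2)·(-160.5) = +321.0 kcal
+154.6 = (-188.0) + (+321.0) + x
x = (+154.6 − (+133.0)) / (1) = 21.6 kcal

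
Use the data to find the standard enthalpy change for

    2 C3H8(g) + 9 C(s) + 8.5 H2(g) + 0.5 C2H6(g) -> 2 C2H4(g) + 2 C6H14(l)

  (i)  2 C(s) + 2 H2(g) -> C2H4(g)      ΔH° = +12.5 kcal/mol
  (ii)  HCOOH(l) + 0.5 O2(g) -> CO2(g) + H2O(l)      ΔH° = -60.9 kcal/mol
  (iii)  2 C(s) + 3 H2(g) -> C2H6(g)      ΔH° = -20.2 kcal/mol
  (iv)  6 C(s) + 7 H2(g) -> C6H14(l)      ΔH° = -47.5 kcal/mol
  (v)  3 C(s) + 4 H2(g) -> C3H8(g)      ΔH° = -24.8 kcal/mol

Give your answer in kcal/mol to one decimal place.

ΔH° = -10.3 kcal/mol

(i) × 2: (2)·(+12.5) = +25.0 kcal/mol
(ii): not needed.
(iii) reversed and × 1/2: (-1/2)·(-20.2) = +10.1 kcal/mol
(iv) × 2: (2)·(-47.5) = -95.0 kcal/mol
(v) reversed and × 2: (-2)·(-24.8) = +49.6 kcal/mol
ΔH° = (2)·(+12.5) + (-1/2)·(-20.2) + (2)·(-47.5) + (-2)·(-24.8) = -10.3 kcal/mol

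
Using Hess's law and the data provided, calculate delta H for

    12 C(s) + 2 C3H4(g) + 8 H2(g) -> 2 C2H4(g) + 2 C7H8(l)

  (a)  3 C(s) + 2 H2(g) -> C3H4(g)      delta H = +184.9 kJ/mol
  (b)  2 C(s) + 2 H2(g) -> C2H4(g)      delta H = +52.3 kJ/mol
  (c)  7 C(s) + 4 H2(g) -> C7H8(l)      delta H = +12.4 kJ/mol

(a) reversed and × 2 (reverse to put C3H4(g) on the reactant side; ×2 to match 2 C3H4(g) in the target): (-2)·(+184.9) = -369.8 kJ/mol
(b) × 2 (scale by 2 for the 2 C2H4(g)): (2)·(+52.3) = +104.6 kJ/mol
(c) × 2 (×2 to match 2 C7H8(l) in the target): (2)·(+12.4) = +24.8 kJ/mol
By Hess's law, delta H = (-369.8) + (+104.6) + (+24.8) = -240.4 kJ/mol

delta H = -240.4 kJ/mol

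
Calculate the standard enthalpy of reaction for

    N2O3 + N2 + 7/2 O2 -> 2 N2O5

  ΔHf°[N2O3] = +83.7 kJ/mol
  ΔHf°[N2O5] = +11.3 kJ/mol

Products: 2·(+11.3) = +22.6
Reactants: 1·(+83.7) + 1·(+0.0) + 7/2·(+0.0) = +83.7
ΔHrxn = (+22.6) − (+83.7) = -61.1 kJ/mol

ΔHrxn = -61.1 kJ/mol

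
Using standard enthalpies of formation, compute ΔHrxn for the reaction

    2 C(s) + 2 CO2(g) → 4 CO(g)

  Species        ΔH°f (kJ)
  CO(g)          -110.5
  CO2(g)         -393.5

Products: 4·(-110.5) = -442.0
Reactants: 2·(+0.0) + 2·(-393.5) = -787.0
ΔHrxn = (-442.0) − (-787.0) = 345.0 kJ

ΔHrxn = 345.0 kJ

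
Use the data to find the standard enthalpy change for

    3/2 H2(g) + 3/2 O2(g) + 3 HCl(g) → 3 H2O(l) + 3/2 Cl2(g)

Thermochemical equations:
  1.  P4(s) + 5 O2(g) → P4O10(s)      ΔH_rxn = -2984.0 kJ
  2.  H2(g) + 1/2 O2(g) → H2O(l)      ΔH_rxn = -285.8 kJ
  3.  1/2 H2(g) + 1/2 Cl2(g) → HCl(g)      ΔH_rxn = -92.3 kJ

ΔH_rxn = -580.5 kJ

eq. 1: not needed (P4(s) appears nowhere else).
eq. 2 × 3 (×3 to match 3 H2O(l) in the target): (3)·(-285.8) = -857.4 kJ
eq. 3 reversed and × 3 (reverse to put HCl(g) on the reactant side; ×3 to match 3 HCl(g) in the target): (-3)·(-92.3) = +276.9 kJ
ΔH_rxn = (-857.4) + (+276.9) = -580.5 kJ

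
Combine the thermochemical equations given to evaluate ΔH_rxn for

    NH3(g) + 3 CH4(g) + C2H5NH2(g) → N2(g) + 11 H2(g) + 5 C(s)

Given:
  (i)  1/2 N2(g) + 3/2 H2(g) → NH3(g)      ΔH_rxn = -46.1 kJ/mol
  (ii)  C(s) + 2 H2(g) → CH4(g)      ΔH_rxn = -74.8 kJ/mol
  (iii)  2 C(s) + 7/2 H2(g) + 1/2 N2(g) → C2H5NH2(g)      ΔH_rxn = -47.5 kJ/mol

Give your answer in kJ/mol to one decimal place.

(i) reversed: +46.1 kJ/mol
(ii) reversed and × 3: (-3)·(-74.8) = +224.4 kJ/mol
(iii) reversed: +47.5 kJ/mol
Combining the equations, ΔH_rxn = (-1)·(-46.1) + (-3)·(-74.8) + (-1)·(-47.5) = 318.0 kJ/mol

ΔH_rxn = 318.0 kJ/mol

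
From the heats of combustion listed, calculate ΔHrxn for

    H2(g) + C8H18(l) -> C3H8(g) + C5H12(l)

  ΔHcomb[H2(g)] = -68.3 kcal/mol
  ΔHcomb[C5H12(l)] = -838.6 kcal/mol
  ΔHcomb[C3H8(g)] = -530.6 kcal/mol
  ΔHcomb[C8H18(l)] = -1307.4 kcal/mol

Using ΔH = Σ nΔHc°(reactants) − Σ nΔHc°(products):
= [1·(-68.3) + 1·(-1307.4)] − [1·(-530.6) + 1·(-838.6)]
= -6.5 kcal/mol

ΔHrxn = -6.5 kcal/mol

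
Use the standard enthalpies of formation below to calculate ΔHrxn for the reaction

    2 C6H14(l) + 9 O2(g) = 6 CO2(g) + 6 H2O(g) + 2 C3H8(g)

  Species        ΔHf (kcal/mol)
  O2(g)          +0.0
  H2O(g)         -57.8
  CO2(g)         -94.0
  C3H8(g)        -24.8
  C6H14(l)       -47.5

Products: 6·(-94.0) + 6·(-57.8) + 2·(-24.8) = -960.4
Reactants: 2·(-47.5) + 9·(+0.0) = -95.0
ΔHrxn = (-960.4) − (-95.0) = -865.4 kcal/mol

ΔHrxn = -865.4 kcal/mol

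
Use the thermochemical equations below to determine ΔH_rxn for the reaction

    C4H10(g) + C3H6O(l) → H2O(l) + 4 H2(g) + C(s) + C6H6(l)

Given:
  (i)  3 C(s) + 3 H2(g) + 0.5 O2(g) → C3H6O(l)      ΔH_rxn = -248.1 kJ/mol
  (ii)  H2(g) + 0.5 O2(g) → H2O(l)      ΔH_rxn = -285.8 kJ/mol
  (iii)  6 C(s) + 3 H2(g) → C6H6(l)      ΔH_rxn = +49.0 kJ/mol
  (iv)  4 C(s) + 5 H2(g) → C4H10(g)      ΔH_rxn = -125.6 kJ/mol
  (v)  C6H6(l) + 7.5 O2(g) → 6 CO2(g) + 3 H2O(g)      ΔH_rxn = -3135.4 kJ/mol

(i) reversed: +248.1 kJ/mol
(ii) as written: -285.8 kJ/mol
(iii) as written: +49.0 kJ/mol
(iv) reversed: +125.6 kJ/mol
(v): not needed.
Combining the equations, ΔH_rxn = (-1)·(-248.1) + (1)·(-285.8) + (1)·(+49.0) + (-1)·(-125.6) = 136.9 kJ/mol

ΔH_rxn = 136.9 kJ/mol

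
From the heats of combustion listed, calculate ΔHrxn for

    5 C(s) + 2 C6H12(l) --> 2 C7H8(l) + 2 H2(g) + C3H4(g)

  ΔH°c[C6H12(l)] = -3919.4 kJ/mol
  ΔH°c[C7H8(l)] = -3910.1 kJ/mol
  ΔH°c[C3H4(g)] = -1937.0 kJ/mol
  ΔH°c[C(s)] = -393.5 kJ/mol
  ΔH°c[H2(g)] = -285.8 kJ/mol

ΔHrxn = 522.5 kJ/mol

With combustion enthalpies, reactants minus products:
= [5·(-393.5) + 2·(-3919.4)] − [2·(-3910.1) + 2·(-285.8) + 1·(-1937.0)]
= 522.5 kJ/mol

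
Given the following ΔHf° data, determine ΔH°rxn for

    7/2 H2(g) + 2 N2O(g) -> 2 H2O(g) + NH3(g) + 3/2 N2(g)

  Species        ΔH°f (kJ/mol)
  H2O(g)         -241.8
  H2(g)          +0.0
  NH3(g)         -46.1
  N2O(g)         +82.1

ΔH°rxn = -693.9 kJ/mol

Products: 2·(-241.8) + 1·(-46.1) + 3/2·(+0.0) = -529.7
Reactants: 7/2·(+0.0) + 2·(+82.1) = +164.2
ΔH°rxn = (-529.7) − (+164.2) = -693.9 kJ/mol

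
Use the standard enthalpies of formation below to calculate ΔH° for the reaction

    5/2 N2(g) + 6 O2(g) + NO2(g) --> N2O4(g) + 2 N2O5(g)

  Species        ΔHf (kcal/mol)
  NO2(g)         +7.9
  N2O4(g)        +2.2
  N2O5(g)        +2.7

ΔH° = -0.3 kcal/mol

Products: 1·(+2.2) + 2·(+2.7) = +7.6
Reactants: 5/2·(+0.0) + 6·(+0.0) + 1·(+7.9) = +7.9
ΔH° = (+7.6) − (+7.9) = -0.3 kcal/mol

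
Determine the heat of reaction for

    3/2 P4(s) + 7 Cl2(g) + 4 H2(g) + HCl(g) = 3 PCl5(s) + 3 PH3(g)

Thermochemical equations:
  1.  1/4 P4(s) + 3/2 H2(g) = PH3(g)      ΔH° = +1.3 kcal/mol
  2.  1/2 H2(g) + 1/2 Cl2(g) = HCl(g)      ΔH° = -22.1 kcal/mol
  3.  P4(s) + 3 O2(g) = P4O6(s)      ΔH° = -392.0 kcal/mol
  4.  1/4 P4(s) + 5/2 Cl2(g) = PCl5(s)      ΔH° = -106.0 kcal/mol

eq. 1 × 3: (3)·(+1.3) = +3.9 kcal/mol
eq. 2 reversed: +22.1 kcal/mol
eq. 3: not needed.
eq. 4 × 3: (3)·(-106.0) = -318.0 kcal/mol
ΔH° = (+3.9) + (+22.1) + (-318.0) = -292.0 kcal/mol

ΔH° = -292.0 kcal/mol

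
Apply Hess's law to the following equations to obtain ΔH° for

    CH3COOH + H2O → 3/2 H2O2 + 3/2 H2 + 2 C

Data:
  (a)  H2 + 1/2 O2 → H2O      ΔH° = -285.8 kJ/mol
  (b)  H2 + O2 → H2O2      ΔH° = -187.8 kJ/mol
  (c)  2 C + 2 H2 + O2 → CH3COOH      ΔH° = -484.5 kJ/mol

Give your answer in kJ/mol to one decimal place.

ΔH° = 488.6 kJ/mol

(a) reversed (reverse to put H2O on the reactant side): +285.8 kJ/mol
(b) × 3/2 (scale by 3/2 for the 3/2 H2O2): (3/2)·(-187.8) = -281.7 kJ/mol
(c) reversed (reverse to put CH3COOH on the reactant side): +484.5 kJ/mol
Combining the equations, ΔH° = (+285.8) + (-281.7) + (+484.5) = 488.6 kJ/mol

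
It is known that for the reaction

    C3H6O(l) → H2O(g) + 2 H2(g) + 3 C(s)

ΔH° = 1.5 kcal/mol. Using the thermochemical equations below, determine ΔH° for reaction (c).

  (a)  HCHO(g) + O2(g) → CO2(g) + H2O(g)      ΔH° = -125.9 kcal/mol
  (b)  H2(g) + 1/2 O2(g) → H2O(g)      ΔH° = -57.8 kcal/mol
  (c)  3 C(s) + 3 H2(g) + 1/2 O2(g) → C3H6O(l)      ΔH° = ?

ΔH° = -59.3 kcal/mol

(a): not needed.
(b) as written: -57.8 kcal/mol
(c) reversed: contributes −x
+1.5 = (-57.8) − x
x = (+1.5 − (-57.8)) / (-1) = -59.3 kcal/mol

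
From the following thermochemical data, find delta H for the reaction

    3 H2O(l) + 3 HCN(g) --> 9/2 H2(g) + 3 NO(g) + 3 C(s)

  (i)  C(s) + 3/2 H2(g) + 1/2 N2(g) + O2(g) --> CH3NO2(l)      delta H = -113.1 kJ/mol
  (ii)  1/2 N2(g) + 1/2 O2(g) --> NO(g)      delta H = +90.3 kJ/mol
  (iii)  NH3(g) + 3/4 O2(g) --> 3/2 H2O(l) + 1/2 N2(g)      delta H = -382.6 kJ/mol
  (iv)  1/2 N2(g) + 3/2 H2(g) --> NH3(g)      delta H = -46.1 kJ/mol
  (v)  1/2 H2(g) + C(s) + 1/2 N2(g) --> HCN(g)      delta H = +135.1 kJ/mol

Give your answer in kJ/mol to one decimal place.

(i): not needed.
(ii) × 3: (3)·(+90.3) = +270.9 kJ/mol
(iii) reversed and × 2: (-2)·(-382.6) = +765.2 kJ/mol
(iv) reversed and × 2: (-2)·(-46.1) = +92.2 kJ/mol
(v) reversed and × 3: (-3)·(+135.1) = -405.3 kJ/mol
Summing the manipulated equations, delta H = (3)·(+90.3) + (-2)·(-382.6) + (-2)·(-46.1) + (-3)·(+135.1) = 723.0 kJ/mol

delta H = 723.0 kJ/mol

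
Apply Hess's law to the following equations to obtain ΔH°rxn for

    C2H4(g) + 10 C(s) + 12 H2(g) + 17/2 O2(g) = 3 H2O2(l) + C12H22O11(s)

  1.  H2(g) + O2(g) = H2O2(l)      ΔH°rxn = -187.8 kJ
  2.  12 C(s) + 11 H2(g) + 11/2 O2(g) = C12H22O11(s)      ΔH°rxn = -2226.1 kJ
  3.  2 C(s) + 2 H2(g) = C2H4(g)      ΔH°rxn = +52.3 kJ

ΔH°rxn = -2841.8 kJ

eq. 1 × 3: (3)·(-187.8) = -563.4 kJ
eq. 2 as written: -2226.1 kJ
eq. 3 reversed: -52.3 kJ
ΔH°rxn = (3)·(-187.8) + (1)·(-2226.1) + (-1)·(+52.3) = -2841.8 kJ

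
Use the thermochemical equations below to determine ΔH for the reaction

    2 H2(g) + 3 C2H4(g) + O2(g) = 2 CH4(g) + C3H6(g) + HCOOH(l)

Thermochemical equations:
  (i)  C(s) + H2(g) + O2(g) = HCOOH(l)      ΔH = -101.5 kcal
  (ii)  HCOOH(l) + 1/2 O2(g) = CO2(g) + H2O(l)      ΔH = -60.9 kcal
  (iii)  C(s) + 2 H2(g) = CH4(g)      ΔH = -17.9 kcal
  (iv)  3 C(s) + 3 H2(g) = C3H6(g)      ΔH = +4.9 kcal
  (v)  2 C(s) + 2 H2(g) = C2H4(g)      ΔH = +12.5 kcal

ΔH = -169.9 kcal

(i) as written: -101.5 kcal
(ii): not needed.
(iii) × 2: (2)·(-17.9) = -35.8 kcal
(iv) as written: +4.9 kcal
(v) reversed and × 3: (-3)·(+12.5) = -37.5 kcal
Since enthalpy is a state function, ΔH = (-101.5) + (-35.8) + (+4.9) + (-37.5) = -169.9 kcal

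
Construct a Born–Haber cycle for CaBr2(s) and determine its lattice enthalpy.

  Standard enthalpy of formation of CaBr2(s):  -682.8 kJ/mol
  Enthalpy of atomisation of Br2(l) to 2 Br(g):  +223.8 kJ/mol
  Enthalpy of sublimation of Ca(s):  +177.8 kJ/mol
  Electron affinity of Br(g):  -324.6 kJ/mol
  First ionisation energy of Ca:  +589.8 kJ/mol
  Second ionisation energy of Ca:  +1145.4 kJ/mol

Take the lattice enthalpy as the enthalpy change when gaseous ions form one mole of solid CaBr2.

U = -2170.4 kJ/mol

ΔHf° = 1·ΔHsub + 1·(ΣIE) + 1·D(Br2) + 2·EA + U
-682.8 = 1·(+177.8) + 1·(+1735.2) + 1·(+223.8) + 2·(-324.6) + U
U = -682.8 − (+1487.6) = -2170.4 kJ/mol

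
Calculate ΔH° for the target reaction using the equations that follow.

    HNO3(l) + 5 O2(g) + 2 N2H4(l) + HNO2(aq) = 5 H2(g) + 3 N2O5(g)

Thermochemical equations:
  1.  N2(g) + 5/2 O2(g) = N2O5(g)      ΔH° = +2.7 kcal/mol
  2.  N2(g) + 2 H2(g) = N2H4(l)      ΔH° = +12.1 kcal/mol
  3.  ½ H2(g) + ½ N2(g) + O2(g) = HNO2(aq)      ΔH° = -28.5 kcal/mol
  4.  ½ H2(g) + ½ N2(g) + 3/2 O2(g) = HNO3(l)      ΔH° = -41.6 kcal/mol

eq. 1 × 3 (×3 to match 3 N2O5(g) in the target): (3)·(+2.7) = +8.1 kcal/mol
eq. 2 reversed and × 2 (N2H4(l) must end up as a reactant; ×2 to match 2 N2H4(l) in the target): (-2)·(+12.1) = -24.2 kcal/mol
eq. 3 reversed (HNO2(aq) must end up as a reactant): +28.5 kcal/mol
eq. 4 reversed (HNO3(l) must end up as a reactant): +41.6 kcal/mol
Since enthalpy is a state function, ΔH° = (+8.1) + (-24.2) + (+28.5) + (+41.6) = 54.0 kcal/mol

ΔH° = 54.0 kcal/mol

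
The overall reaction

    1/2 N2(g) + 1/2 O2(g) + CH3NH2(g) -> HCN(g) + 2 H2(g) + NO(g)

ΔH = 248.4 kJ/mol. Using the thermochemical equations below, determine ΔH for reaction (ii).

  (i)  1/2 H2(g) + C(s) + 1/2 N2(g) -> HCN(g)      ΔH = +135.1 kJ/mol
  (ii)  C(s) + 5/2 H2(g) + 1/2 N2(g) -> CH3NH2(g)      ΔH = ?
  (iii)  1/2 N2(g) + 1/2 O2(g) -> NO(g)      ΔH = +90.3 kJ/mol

(i) as written: +135.1 kJ/mol
(ii) reversed: contributes −x
(iii) as written: +90.3 kJ/mol
+248.4 = (+135.1) + (+90.3) − x
x = (+248.4 − (+225.4)) / (-1) = -23.0 kJ/mol

ΔH = -23.0 kJ/mol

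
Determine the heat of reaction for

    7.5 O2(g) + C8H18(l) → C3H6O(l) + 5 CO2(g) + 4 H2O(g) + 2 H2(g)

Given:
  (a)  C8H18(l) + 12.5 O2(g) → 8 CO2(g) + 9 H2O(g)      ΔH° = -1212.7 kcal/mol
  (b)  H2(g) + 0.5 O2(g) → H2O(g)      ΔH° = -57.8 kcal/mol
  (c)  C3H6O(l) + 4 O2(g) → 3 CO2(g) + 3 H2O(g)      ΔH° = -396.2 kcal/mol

(a) as written (C8H18(l) already on the reactant side): -1212.7 kcal/mol
(b) reversed and × 2 (reverse to put H2(g) on the product side; ×2 to match 2 H2(g) in the target): (-2)·(-57.8) = +115.6 kcal/mol
(c) reversed (C3H6O(l) must end up as a product): +396.2 kcal/mol
Summing the manipulated equations, ΔH° = (-1212.7) + (+115.6) + (+396.2) = -700.9 kcal/mol

ΔH° = -700.9 kcal/mol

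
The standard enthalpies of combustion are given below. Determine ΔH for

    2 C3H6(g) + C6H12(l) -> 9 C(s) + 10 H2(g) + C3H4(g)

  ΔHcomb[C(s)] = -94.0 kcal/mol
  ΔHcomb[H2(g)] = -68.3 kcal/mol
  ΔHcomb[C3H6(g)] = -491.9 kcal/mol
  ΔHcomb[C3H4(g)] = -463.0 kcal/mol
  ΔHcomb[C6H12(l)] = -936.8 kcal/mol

ΔH = 71.4 kcal/mol

With combustion enthalpies, reactants minus products:
= [2·(-491.9) + 1·(-936.8)] − [9·(-94.0) + 10·(-68.3) + 1·(-463.0)]
= 71.4 kcal/mol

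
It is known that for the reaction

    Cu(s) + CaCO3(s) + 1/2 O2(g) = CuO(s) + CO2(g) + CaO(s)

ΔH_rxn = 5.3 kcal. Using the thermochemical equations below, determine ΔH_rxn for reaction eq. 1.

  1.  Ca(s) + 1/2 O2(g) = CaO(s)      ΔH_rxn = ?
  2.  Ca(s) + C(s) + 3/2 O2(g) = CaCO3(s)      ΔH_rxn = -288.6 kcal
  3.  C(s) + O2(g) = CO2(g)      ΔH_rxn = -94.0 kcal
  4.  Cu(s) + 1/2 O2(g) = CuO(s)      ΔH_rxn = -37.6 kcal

eq. 1 as written: contributes x
eq. 2 reversed: +288.6 kcal
eq. 3 as written: -94.0 kcal
eq. 4 as written: -37.6 kcal
+5.3 = (+288.6) + (-94.0) + (-37.6) + x
x = (+5.3 − (+157.0)) / (1) = -151.7 kcal

ΔH_rxn = -151.7 kcal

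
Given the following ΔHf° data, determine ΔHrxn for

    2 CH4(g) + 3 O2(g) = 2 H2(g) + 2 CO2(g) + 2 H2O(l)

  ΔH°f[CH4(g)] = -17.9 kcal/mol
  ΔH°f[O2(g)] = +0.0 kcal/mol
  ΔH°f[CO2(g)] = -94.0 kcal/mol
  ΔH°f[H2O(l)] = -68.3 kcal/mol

ΔHrxn = -288.8 kcal/mol

Products: 2·(+0.0) + 2·(-94.0) + 2·(-68.3) = -324.6
Reactants: 2·(-17.9) + 3·(+0.0) = -35.8
ΔHrxn = (-324.6) − (-35.8) = -288.8 kcal/mol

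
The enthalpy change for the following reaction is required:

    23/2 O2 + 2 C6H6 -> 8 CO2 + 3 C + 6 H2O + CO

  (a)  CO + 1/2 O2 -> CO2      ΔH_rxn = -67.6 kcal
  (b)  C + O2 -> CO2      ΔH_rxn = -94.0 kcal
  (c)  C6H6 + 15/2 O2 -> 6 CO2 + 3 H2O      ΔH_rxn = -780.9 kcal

ΔH_rxn = -1212.2 kcal

(a) reversed (CO must end up as a product): +67.6 kcal
(b) reversed and × 3 (C must end up as a product; ×3 to match 3 C in the target): (-3)·(-94.0) = +282.0 kcal
(c) × 2 (×2 to match 2 C6H6 in the target): (2)·(-780.9) = -1561.8 kcal
Combining the equations, ΔH_rxn = (-1)·(-67.6) + (-3)·(-94.0) + (2)·(-780.9) = -1212.2 kcal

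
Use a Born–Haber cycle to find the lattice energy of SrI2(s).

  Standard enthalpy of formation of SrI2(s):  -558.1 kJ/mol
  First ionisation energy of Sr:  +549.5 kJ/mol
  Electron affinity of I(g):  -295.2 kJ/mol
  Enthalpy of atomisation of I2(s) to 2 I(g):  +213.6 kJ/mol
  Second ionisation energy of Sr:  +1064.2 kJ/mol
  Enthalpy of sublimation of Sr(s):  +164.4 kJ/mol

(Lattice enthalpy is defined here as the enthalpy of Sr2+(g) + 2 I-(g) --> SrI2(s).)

U = -1959.4 kJ/mol

ΔHf° = 1·ΔHsub + 1·(ΣIE) + 1·D(I2) + 2·EA + U
-558.1 = 1·(+164.4) + 1·(+1613.7) + 1·(+213.6) + 2·(-295.2) + U
U = -558.1 − (+1401.3) = -1959.4 kJ/mol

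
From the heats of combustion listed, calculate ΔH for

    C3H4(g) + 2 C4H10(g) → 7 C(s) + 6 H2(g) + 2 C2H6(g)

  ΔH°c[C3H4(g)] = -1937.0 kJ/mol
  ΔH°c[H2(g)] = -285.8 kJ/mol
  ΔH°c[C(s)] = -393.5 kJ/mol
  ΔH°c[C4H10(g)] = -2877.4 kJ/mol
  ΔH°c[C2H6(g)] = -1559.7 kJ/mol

ΔH = -103.1 kJ/mol

With combustion enthalpies, reactants minus products:
= [1·(-1937.0) + 2·(-2877.4)] − [7·(-393.5) + 6·(-285.8) + 2·(-1559.7)]
= -103.1 kJ/mol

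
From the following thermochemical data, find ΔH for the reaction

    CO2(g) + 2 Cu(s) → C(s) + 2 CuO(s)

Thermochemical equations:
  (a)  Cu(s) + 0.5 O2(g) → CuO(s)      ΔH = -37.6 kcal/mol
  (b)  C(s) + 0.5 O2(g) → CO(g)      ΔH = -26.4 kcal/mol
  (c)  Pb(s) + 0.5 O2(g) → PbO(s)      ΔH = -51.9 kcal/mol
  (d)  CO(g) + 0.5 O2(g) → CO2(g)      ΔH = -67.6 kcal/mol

(a) × 2: (2)·(-37.6) = -75.2 kcal/mol
(b) reversed: +26.4 kcal/mol
(c): not needed.
(d) reversed: +67.6 kcal/mol
By Hess's law, ΔH = (-75.2) + (+26.4) + (+67.6) = 18.8 kcal/mol

ΔH = 18.8 kcal/mol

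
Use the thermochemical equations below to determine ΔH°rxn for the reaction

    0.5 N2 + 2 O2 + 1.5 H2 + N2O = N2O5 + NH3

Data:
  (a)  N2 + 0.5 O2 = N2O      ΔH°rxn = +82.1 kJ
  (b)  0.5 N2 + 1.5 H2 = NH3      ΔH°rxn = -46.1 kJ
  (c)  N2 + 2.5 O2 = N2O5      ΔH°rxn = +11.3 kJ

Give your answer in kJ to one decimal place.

ΔH°rxn = -116.9 kJ

(a) reversed (reverse to put N2O on the reactant side): -82.1 kJ
(b) as written (NH3 already on the product side): -46.1 kJ
(c) as written (N2O5 already on the product side): +11.3 kJ
Since enthalpy is a state function, ΔH°rxn = (-82.1) + (-46.1) + (+11.3) = -116.9 kJ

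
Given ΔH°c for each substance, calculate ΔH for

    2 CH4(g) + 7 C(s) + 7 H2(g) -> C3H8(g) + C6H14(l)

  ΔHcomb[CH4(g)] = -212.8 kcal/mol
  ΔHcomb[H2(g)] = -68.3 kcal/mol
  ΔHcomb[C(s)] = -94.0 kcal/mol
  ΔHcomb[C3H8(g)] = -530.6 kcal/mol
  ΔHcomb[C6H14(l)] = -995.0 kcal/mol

ΔH = -36.1 kcal/mol

With combustion enthalpies, reactants minus products:
= [2·(-212.8) + 7·(-94.0) + 7·(-68.3)] − [1·(-530.6) + 1·(-995.0)]
= -36.1 kcal/mol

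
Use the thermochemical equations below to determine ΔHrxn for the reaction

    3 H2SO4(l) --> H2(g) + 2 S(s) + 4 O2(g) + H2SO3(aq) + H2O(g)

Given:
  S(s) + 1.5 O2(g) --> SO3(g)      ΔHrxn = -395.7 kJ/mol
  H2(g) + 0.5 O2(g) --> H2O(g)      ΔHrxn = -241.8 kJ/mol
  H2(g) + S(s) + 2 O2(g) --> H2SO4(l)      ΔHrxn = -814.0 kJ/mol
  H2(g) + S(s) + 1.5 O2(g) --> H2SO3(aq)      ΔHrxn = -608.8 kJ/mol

ΔHrxn = 1591.4 kJ/mol

equation 1: not needed.
equation 2 as written: -241.8 kJ/mol
equation 3 reversed and × 3: (-3)·(-814.0) = +2442.0 kJ/mol
equation 4 as written: -608.8 kJ/mol
Since enthalpy is a state function, ΔHrxn = (-241.8) + (+2442.0) + (-608.8) = 1591.4 kJ/mol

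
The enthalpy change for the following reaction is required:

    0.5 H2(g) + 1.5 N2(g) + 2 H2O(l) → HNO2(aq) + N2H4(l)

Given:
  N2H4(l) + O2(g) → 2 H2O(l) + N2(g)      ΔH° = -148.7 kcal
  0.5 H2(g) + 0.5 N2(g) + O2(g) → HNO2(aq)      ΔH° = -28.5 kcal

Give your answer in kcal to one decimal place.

equation 1 reversed (N2H4(l) must end up as a product): +148.7 kcal
equation 2 as written (HNO2(aq) already on the product side): -28.5 kcal
ΔH° = (+148.7) + (-28.5) = 120.2 kcal

ΔH° = 120.2 kcal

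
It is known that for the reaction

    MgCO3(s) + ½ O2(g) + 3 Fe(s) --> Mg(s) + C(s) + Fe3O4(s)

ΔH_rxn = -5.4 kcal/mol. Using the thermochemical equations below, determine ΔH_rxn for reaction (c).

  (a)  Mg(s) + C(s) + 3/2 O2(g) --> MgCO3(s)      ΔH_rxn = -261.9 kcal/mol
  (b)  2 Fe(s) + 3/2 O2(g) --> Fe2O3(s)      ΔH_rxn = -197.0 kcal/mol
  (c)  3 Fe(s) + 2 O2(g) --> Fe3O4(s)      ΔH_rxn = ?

(a) reversed: +261.9 kcal/mol
(b): not needed.
(c) as written: contributes x
-5.4 = (+261.9) + x
x = (-5.4 − (+261.9)) / (1) = -267.3 kcal/mol

ΔH_rxn = -267.3 kcal/mol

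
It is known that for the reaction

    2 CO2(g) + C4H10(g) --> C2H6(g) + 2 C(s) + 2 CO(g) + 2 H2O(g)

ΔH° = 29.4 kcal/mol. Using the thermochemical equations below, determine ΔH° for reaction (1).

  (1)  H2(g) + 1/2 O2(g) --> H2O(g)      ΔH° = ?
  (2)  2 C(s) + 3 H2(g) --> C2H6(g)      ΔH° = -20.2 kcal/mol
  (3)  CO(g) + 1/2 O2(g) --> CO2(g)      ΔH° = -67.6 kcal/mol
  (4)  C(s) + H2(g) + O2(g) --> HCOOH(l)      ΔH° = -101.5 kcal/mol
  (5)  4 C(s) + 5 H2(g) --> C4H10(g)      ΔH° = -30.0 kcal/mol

ΔH° = -57.8 kcal/mol

(1) × 2: contributes 2·x
(2) as written: -20.2 kcal/mol
(3) reversed and × 2: (-2)·(-67.6) = +135.2 kcal/mol
(4): not needed.
(5) reversed: +30.0 kcal/mol
+29.4 = (-20.2) + (+135.2) + (+30.0) + 2·x
x = (+29.4 − (+145.0)) / (2) = -57.8 kcal/mol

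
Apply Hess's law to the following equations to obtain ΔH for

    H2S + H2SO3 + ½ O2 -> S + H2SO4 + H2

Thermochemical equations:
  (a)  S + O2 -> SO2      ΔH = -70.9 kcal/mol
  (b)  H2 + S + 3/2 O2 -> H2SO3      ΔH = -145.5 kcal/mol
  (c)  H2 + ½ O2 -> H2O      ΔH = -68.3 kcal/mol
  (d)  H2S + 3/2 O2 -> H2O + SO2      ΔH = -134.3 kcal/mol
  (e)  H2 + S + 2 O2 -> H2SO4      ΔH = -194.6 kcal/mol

ΔH = -44.2 kcal/mol

(a) reversed: +70.9 kcal/mol
(b) reversed (H2SO3 must end up as a reactant): +145.5 kcal/mol
(c) reversed: +68.3 kcal/mol
(d) as written (H2S already on the reactant side): -134.3 kcal/mol
(e) as written (H2SO4 already on the product side): -194.6 kcal/mol
By Hess's law, ΔH = (-1)·(-70.9) + (-1)·(-145.5) + (-1)·(-68.3) + (1)·(-134.3) + (1)·(-194.6) = -44.2 kcal/mol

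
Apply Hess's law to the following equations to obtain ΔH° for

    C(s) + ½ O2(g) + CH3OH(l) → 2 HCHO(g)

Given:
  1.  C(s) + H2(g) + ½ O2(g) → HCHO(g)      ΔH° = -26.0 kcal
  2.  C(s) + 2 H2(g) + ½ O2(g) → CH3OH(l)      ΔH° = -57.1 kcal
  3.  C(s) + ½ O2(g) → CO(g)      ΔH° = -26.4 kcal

ΔH° = 5.1 kcal

eq. 1 × 2 (×2 to match 2 HCHO(g) in the target): (2)·(-26.0) = -52.0 kcal
eq. 2 reversed (CH3OH(l) must end up as a reactant): +57.1 kcal
eq. 3: not needed (CO(g) appears nowhere else).
Summing the manipulated equations, ΔH° = (2)·(-26.0) + (-1)·(-57.1) = 5.1 kcal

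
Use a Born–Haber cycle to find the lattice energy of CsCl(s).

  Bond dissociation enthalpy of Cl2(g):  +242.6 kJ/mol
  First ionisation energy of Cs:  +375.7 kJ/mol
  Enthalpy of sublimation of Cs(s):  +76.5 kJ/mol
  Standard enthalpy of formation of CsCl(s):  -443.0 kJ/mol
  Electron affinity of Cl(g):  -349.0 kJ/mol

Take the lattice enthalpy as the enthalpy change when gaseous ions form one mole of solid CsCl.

ΔHf° = 1·ΔHsub + 1·(ΣIE) + 1/2·D(Cl2) + 1·EA + U
-443.0 = 1·(+76.5) + 1·(+375.7) + 1/2·(+242.6) + 1·(-349.0) + U
U = -443.0 − (+224.5) = -667.5 kJ/mol

U = -667.5 kJ/mol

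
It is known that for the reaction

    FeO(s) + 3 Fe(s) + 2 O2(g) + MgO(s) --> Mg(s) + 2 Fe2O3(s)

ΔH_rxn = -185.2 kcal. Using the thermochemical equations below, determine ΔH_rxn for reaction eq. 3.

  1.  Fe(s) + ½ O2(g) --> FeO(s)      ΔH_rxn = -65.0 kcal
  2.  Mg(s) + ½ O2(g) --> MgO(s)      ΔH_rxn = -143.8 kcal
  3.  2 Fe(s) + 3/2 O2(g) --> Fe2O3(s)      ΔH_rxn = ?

ΔH_rxn = -197.0 kcal

eq. 1 reversed (reverse to put FeO(s) on the reactant side): +65.0 kcal
eq. 2 reversed (MgO(s) must end up as a reactant): +143.8 kcal
eq. 3 × 2 (scale by 2 for the 2 Fe2O3(s)): contributes 2·x
-185.2 = (+65.0) + (+143.8) + 2·x
x = (-185.2 − (+208.8)) / (2) = -197.0 kcal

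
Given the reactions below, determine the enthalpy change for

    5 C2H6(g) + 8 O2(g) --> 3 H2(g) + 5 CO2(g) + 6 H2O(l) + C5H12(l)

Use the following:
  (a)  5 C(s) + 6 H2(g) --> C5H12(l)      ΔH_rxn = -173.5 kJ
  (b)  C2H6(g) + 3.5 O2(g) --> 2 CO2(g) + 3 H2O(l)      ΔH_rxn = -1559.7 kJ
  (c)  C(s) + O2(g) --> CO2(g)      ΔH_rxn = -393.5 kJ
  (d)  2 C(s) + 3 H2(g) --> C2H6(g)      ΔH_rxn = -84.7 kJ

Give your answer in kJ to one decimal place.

ΔH_rxn = -3432.3 kJ

(a) as written (C5H12(l) already on the product side): -173.5 kJ
(b) × 2 (×2 to match 6 H2O(l) in the target): (2)·(-1559.7) = -3119.4 kJ
(c) as written: -393.5 kJ
(d) reversed and × 3: (-3)·(-84.7) = +254.1 kJ
ΔH_rxn = (-173.5) + (-3119.4) + (-393.5) + (+254.1) = -3432.3 kJ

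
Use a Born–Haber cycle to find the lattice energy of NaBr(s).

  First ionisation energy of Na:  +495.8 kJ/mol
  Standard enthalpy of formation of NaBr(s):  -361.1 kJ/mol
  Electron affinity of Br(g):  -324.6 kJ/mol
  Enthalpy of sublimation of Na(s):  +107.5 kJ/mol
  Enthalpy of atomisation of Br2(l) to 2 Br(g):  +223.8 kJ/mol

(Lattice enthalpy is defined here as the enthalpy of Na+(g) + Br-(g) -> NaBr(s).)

U = -751.7 kJ/mol

ΔHf° = 1·ΔHsub + 1·(ΣIE) + 1/2·D(Br2) + 1·EA + U
-361.1 = 1·(+107.5) + 1·(+495.8) + 1/2·(+223.8) + 1·(-324.6) + U
U = -361.1 − (+390.6) = -751.7 kJ/mol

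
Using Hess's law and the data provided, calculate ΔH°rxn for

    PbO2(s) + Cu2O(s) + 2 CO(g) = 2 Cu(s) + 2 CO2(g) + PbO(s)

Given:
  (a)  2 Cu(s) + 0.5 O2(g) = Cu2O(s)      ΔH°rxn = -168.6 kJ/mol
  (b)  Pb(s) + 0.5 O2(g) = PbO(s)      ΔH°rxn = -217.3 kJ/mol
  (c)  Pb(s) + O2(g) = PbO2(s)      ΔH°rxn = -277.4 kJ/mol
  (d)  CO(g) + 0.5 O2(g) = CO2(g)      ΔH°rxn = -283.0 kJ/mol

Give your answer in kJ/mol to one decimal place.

(a) reversed: +168.6 kJ/mol
(b) as written: -217.3 kJ/mol
(c) reversed: +277.4 kJ/mol
(d) × 2: (2)·(-283.0) = -566.0 kJ/mol
Summing the manipulated equations, ΔH°rxn = (-1)·(-168.6) + (1)·(-217.3) + (-1)·(-277.4) + (2)·(-283.0) = -337.3 kJ/mol

ΔH°rxn = -337.3 kJ/mol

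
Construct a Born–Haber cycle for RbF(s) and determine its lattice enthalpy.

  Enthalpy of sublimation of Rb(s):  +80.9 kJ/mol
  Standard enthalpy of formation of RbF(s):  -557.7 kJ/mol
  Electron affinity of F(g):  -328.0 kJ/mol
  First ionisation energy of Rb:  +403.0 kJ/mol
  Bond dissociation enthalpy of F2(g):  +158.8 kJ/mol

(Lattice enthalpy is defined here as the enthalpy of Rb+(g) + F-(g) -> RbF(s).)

ΔHf° = 1·ΔHsub + 1·(ΣIE) + 1/2·D(F2) + 1·EA + U
-557.7 = 1·(+80.9) + 1·(+403.0) + 1/2·(+158.8) + 1·(-328.0) + U
U = -557.7 − (+235.3) = -793.0 kJ/mol

U = -793.0 kJ/mol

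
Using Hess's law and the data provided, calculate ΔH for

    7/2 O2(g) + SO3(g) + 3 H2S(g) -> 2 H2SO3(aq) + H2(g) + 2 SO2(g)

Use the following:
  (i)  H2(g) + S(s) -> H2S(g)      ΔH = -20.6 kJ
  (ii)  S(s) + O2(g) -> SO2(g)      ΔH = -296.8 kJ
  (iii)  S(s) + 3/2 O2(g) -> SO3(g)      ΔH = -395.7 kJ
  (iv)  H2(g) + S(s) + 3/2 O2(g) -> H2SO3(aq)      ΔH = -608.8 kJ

ΔH = -1353.7 kJ

(i) reversed and × 3: (-3)·(-20.6) = +61.8 kJ
(ii) × 2: (2)·(-296.8) = -593.6 kJ
(iii) reversed: +395.7 kJ
(iv) × 2: (2)·(-608.8) = -1217.6 kJ
Since enthalpy is a state function, ΔH = (-3)·(-20.6) + (2)·(-296.8) + (-1)·(-395.7) + (2)·(-608.8) = -1353.7 kJ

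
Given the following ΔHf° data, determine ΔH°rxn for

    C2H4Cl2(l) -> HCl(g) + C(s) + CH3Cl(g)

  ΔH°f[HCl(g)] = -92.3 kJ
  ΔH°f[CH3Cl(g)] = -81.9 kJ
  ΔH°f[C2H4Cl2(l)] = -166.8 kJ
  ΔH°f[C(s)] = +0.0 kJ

ΔH°rxn = -7.4 kJ

Products: 1·(-92.3) + 1·(+0.0) + 1·(-81.9) = -174.2
Reactants: 1·(-166.8) = -166.8
ΔH°rxn = (-174.2) − (-166.8) = -7.4 kJ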